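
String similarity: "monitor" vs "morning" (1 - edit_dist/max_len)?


Word 1: "monitor" (length 7)
Word 2: "morning" (length 7)
One optimal edit sequence:
  1. keep 'm'
  2. keep 'o'
  3. insert 'r'  (+1)
  4. keep 'n'
  5. keep 'i'
  6. delete 't'  (+1)
  7. substitute 'o' -> 'n'  (+1)
  8. substitute 'r' -> 'g'  (+1)
Edit distance = 4
Max length = max(7, 7) = 7
Similarity = 1 - 4/7
= 0.4286


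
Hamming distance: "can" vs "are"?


Comparing character by character (same length = 3):
  Pos 0: 'c' vs 'a' !=
  Pos 1: 'a' vs 'r' !=
  Pos 2: 'n' vs 'e' !=
Hamming distance = 3


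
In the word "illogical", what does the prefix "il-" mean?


Prefix: il-
Example: illogical (il- + logical)
Meaning = not


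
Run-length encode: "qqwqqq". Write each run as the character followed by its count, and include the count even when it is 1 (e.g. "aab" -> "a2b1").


String: "qqwqqq"
Scanning for consecutive runs:
  'q' x 2
  'w' x 1
  'q' x 3
RLE = "q2w1q3"


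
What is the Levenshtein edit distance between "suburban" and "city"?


Word 1: "suburban" (length 8)
Word 2: "city" (length 4)
One optimal edit sequence (insert/delete/substitute each cost 1):
  1. delete 's'  (+1)
  2. delete 'u'  (+1)
  3. delete 'b'  (+1)
  4. delete 'u'  (+1)
  5. substitute 'r' -> 'c'  (+1)
  6. substitute 'b' -> 'i'  (+1)
  7. substitute 'a' -> 't'  (+1)
  8. substitute 'n' -> 'y'  (+1)
Total edit operations: 8
Edit distance = 8


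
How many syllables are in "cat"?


Word: "cat"
Syllable breakdown: cat
Counting: 1 part
= 1 syllable


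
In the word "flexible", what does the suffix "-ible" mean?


Suffix: -ible
Example: flexible = flex + -ible
Meaning = capable of


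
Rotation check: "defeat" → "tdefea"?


Word: "defeat", Candidate: "tdefea"
Method: check if candidate is substring of word+word
"defeatdefeat" contains "tdefea"? Yes
Is rotation = Yes


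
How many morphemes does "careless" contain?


Word: "careless"
Morphemes: care + -less
Each morpheme carries meaning
= 2 morphemes


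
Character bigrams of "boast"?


Word: "boast" (length 5)
Number of bigrams = 5 - 2 + 1 = 4
  Position 0: "bo"
  Position 1: "oa"
  Position 2: "as"
  Position 3: "st"
Bigrams = "bo", "oa", "as", "st"


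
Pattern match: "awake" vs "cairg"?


Pattern of "awake": [0, 1, 0, 2, 3]
Pattern of "cairg": [0, 1, 2, 3, 4]
Patterns do not match
Same pattern = No


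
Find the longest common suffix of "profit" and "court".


Word 1: "profit"
Word 2: "court"
Comparing from end:
  Pos -1: 't' == 't'
  Pos -2: 'i' != 'r' (stop)
LCS = "t" (length 1)


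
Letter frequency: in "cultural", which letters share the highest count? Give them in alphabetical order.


Word: "cultural"
Letter counts:
  'a': 1
  'c': 1
  'l': 2
  'r': 1
  't': 1
  'u': 2
Maximum count = 2
Most frequent = 'l', 'u' (2 times each)


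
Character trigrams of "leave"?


Word: "leave" (length 5)
Number of trigrams = 5 - 3 + 1 = 3
  Position 0: "lea"
  Position 1: "eav"
  Position 2: "ave"
Trigrams = "lea", "eav", "ave"


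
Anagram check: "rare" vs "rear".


Word 1: "rare" → sorted: aerr
Word 2: "rear" → sorted: aerr
Same letters? aerr == aerr
Anagram = Yes


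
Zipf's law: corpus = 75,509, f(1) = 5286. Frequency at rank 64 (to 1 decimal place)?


Zipf's law: f(r) = f(1) / r
f(1) = 5286
f(64) = 5286 / 64
= 82.6 occurrences


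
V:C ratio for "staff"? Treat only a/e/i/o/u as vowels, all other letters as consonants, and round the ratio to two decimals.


Word: "staff"
Vowels (a,e,i,o,u): 1
Consonants: 4
Ratio = 1/4
= 0.25


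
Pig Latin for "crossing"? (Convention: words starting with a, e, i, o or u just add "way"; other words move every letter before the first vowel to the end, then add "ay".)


Word: "crossing"
Starts with consonant(s) → move to end, add 'ay'
Consonant cluster: "cr"
Pig Latin = "ossingcray"


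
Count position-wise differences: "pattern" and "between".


Comparing character by character (same length = 7):
  Pos 0: 'p' vs 'b' !=
  Pos 1: 'a' vs 'e' !=
  Pos 2: 't' vs 't' =
  Pos 3: 't' vs 'w' !=
  Pos 4: 'e' vs 'e' =
  Pos 5: 'r' vs 'e' !=
  Pos 6: 'n' vs 'n' =
Hamming distance = 4


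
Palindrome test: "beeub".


Word: "beeub"
Reversed: "bueeb"
Forward == Backward? beeub != bueeb
Palindrome = No


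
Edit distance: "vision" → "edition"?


Word 1: "vision" (length 6)
Word 2: "edition" (length 7)
One optimal edit sequence (insert/delete/substitute each cost 1):
  1. insert 'e'  (+1)
  2. substitute 'v' -> 'd'  (+1)
  3. keep 'i'
  4. substitute 's' -> 't'  (+1)
  5. keep 'i'
  6. keep 'o'
  7. keep 'n'
Total edit operations: 3
Edit distance = 3


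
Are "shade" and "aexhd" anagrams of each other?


Word 1: "shade" → sorted: adehs
Word 2: "aexhd" → sorted: adehx
Same letters? adehs != adehx
Anagram = No


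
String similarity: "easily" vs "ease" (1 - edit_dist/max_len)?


Word 1: "easily" (length 6)
Word 2: "ease" (length 4)
One optimal edit sequence:
  1. keep 'e'
  2. keep 'a'
  3. keep 's'
  4. delete 'i'  (+1)
  5. delete 'l'  (+1)
  6. substitute 'y' -> 'e'  (+1)
Edit distance = 3
Max length = max(6, 4) = 6
Similarity = 1 - 3/6
= 0.5000


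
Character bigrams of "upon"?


Word: "upon" (length 4)
Number of bigrams = 4 - 2 + 1 = 3
  Position 0: "up"
  Position 1: "po"
  Position 2: "on"
Bigrams = "up", "po", "on"


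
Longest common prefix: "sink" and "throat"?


Word 1: "sink"
Word 2: "throat"
Comparing from start:
  Pos 0: 's' != 't' (stop)
LCP = "" (length 0)


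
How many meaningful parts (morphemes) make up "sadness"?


Word: "sadness"
Morphemes: sad / -ness
Each morpheme carries meaning
= 2 morphemes


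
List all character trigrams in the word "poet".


Word: "poet" (length 4)
Number of trigrams = 4 - 3 + 1 = 2
  Position 0: "poe"
  Position 1: "oet"
Trigrams = "poe", "oet"


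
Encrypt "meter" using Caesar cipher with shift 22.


Word: "meter"
Shift: 22
Each letter → (letter + shift) mod 26:
  'm' (12) + 22 = 8 → 'i'
  'e' (4) + 22 = 0 → 'a'
  't' (19) + 22 = 15 → 'p'
  'e' (4) + 22 = 0 → 'a'
  'r' (17) + 22 = 13 → 'n'
Result = "iapan"


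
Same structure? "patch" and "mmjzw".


Pattern of "patch": [0, 1, 2, 3, 4]
Pattern of "mmjzw": [0, 0, 1, 2, 3]
Patterns do not match
Same pattern = No


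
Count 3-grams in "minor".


Word: "minor" (length 5)
Number of 3-grams = length - 3 + 1 = 5 - 3 + 1
= 3


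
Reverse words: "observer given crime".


Original: "observer given crime"
Words (1..n): observer | given | crime
Reversed (n..1): crime | given | observer
Result = "crime given observer"


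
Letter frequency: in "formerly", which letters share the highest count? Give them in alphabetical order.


Word: "formerly"
Letter counts:
  'e': 1
  'f': 1
  'l': 1
  'm': 1
  'o': 1
  'r': 2
  'y': 1
Maximum count = 2
Most frequent = 'r' (2 times each)


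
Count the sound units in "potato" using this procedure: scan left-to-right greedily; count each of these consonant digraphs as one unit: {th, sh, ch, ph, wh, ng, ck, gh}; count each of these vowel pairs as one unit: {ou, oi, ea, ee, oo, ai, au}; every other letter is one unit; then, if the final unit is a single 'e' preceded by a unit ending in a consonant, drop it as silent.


Word: "potato" (6 letters)
Left-to-right scan:
  1. 'p' (letter)
  2. 'o' (letter)
  3. 't' (letter)
  4. 'a' (letter)
  5. 't' (letter)
  6. 'o' (letter)
Units from scan: 6
Sound units = 6 units


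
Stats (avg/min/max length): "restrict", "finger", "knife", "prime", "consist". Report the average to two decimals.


Lengths: "restrict"=8, "finger"=6, "knife"=5, "prime"=5, "consist"=7
Sum = 31, Count = 5
Average = 31/5 = 6.20
= avg=6.20, min=5, max=8


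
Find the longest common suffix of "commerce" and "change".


Word 1: "commerce"
Word 2: "change"
Comparing from end:
  Pos -1: 'e' == 'e'
  Pos -2: 'c' != 'g' (stop)
LCS = "e" (length 1)


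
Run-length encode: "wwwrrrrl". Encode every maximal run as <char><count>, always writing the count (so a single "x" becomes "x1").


String: "wwwrrrrl"
Scanning for consecutive runs:
  'w' x 3
  'r' x 4
  'l' x 1
RLE = "w3r4l1"


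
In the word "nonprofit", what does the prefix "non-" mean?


Prefix: non-
Example: nonprofit (non- + profit)
Meaning = not


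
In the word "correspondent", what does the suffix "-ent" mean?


Suffix: -ent
As in: correspondent -> correspond + -ent
Meaning = one who / that which


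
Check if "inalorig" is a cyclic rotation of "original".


Word: "original", Candidate: "inalorig"
Method: check if candidate is substring of word+word
"originaloriginal" contains "inalorig"? Yes
Is rotation = Yes


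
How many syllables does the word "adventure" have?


Word: "adventure"
Syllable breakdown: ad · ven · ture
Counting: 3 parts
= 3 syllables


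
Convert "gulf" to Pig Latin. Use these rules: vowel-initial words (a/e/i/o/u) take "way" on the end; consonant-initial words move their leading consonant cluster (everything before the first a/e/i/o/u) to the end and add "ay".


Word: "gulf"
Starts with consonant(s) → move to end, add 'ay'
Consonant cluster: "g"
Pig Latin = "ulfgay"


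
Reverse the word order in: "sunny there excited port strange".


Original: "sunny there excited port strange"
Words (1..n): sunny | there | excited | port | strange
Reversed (n..1): strange | port | excited | there | sunny
Result = "strange port excited there sunny"


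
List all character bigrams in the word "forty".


Word: "forty" (length 5)
Number of bigrams = 5 - 2 + 1 = 4
  Position 0: "fo"
  Position 1: "or"
  Position 2: "rt"
  Position 3: "ty"
Bigrams = "fo", "or", "rt", "ty"


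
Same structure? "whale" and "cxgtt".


Pattern of "whale": [0, 1, 2, 3, 4]
Pattern of "cxgtt": [0, 1, 2, 3, 3]
Patterns do not match
Same pattern = No


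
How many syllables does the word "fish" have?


Word: "fish"
Syllable breakdown: fish
Counting: 1 part
= 1 syllable


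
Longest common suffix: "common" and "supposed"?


Word 1: "common"
Word 2: "supposed"
Comparing from end:
  Pos -1: 'n' != 'd' (stop)
LCS = "" (length 0)


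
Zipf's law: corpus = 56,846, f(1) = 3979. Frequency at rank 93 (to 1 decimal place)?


Zipf's law: f(r) = f(1) / r
f(1) = 3979
f(93) = 3979 / 93
= 42.8 occurrences


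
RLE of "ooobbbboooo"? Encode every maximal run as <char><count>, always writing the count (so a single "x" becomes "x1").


String: "ooobbbboooo"
Scanning for consecutive runs:
  'o' x 3
  'b' x 4
  'o' x 4
RLE = "o3b4o4"


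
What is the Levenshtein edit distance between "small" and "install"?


Word 1: "small" (length 5)
Word 2: "install" (length 7)
One optimal edit sequence (insert/delete/substitute each cost 1):
  1. insert 'i'  (+1)
  2. insert 'n'  (+1)
  3. keep 's'
  4. substitute 'm' -> 't'  (+1)
  5. keep 'a'
  6. keep 'l'
  7. keep 'l'
Total edit operations: 3
Edit distance = 3


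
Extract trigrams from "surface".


Word: "surface" (length 7)
Number of trigrams = 7 - 3 + 1 = 5
  Position 0: "sur"
  Position 1: "urf"
  Position 2: "rfa"
  Position 3: "fac"
  Position 4: "ace"
Trigrams = "sur", "urf", "rfa", "fac", "ace"


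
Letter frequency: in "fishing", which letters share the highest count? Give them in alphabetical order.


Word: "fishing"
Letter counts:
  'f': 1
  'g': 1
  'h': 1
  'i': 2
  'n': 1
  's': 1
Maximum count = 2
Most frequent = 'i' (2 times each)


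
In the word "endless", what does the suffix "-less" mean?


Suffix: -less
Example: endless = end + -less
Meaning = without


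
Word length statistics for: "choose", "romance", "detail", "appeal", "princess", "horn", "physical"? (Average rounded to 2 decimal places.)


Lengths: "choose"=6, "romance"=7, "detail"=6, "appeal"=6, "princess"=8, "horn"=4, "physical"=8
Sum = 45, Count = 7
Average = 45/7 = 6.43
= avg=6.43, min=4, max=8


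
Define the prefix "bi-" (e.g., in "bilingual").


Prefix: bi-
As in: bilingual -> bi- + lingual
Meaning = two


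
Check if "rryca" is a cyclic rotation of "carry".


Word: "carry", Candidate: "rryca"
Method: check if candidate is substring of word+word
"carrycarry" contains "rryca"? Yes
Is rotation = Yes


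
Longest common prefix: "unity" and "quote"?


Word 1: "unity"
Word 2: "quote"
Comparing from start:
  Pos 0: 'u' != 'q' (stop)
LCP = "" (length 0)


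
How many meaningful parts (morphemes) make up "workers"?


Word: "workers"
Morphemes: work | -er | -s
Each morpheme carries meaning
= 3 morphemes


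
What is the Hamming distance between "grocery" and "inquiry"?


Comparing character by character (same length = 7):
  Pos 0: 'g' vs 'i' !=
  Pos 1: 'r' vs 'n' !=
  Pos 2: 'o' vs 'q' !=
  Pos 3: 'c' vs 'u' !=
  Pos 4: 'e' vs 'i' !=
  Pos 5: 'r' vs 'r' =
  Pos 6: 'y' vs 'y' =
Hamming distance = 5


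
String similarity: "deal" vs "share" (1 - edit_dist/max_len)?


Word 1: "deal" (length 4)
Word 2: "share" (length 5)
One optimal edit sequence:
  1. substitute 'd' -> 's'  (+1)
  2. substitute 'e' -> 'h'  (+1)
  3. keep 'a'
  4. insert 'r'  (+1)
  5. substitute 'l' -> 'e'  (+1)
Edit distance = 4
Max length = max(4, 5) = 5
Similarity = 1 - 4/5
= 0.2000


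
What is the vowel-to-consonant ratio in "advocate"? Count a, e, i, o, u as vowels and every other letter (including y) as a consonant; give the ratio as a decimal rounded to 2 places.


Word: "advocate"
Vowels (a,e,i,o,u): 4
Consonants: 4
Ratio = 4/4
= 1.00


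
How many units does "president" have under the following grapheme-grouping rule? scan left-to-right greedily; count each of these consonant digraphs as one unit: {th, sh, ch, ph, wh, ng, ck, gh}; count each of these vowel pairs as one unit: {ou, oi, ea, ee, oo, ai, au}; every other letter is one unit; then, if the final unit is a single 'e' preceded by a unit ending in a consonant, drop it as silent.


Word: "president" (9 letters)
Left-to-right scan:
  [1] 'p' (letter)
  [2] 'r' (letter)
  [3] 'e' (letter)
  [4] 's' (letter)
  [5] 'i' (letter)
  [6] 'd' (letter)
  [7] 'e' (letter)
  [8] 'n' (letter)
  [9] 't' (letter)
Units from scan: 9
Sound units = 9 units


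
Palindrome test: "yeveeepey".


Word: "yeveeepey"
Reversed: "yepeeevey"
Forward == Backward? yeveeepey != yepeeevey
Palindrome = No


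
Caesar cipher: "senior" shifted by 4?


Word: "senior"
Shift: 4
Each letter → (letter + shift) mod 26:
  's' (18) + 4 = 22 → 'w'
  'e' (4) + 4 = 8 → 'i'
  'n' (13) + 4 = 17 → 'r'
  'i' (8) + 4 = 12 → 'm'
  'o' (14) + 4 = 18 → 's'
  'r' (17) + 4 = 21 → 'v'
Result = "wirmsv"


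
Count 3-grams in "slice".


Word: "slice" (length 5)
Number of 3-grams = length - 3 + 1 = 5 - 3 + 1
= 3


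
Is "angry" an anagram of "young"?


Word 1: "young" → sorted: gnouy
Word 2: "angry" → sorted: agnry
Same letters? gnouy != agnry
Anagram = No


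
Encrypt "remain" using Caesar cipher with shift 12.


Word: "remain"
Shift: 12
Each letter → (letter + shift) mod 26:
  'r' (17) + 12 = 3 → 'd'
  'e' (4) + 12 = 16 → 'q'
  'm' (12) + 12 = 24 → 'y'
  'a' (0) + 12 = 12 → 'm'
  'i' (8) + 12 = 20 → 'u'
  'n' (13) + 12 = 25 → 'z'
Result = "dqymuz"


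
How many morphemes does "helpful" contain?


Word: "helpful"
Morphemes: help | -ful
Each morpheme carries meaning
= 2 morphemes


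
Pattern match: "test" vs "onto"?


Pattern of "test": [0, 1, 2, 0]
Pattern of "onto": [0, 1, 2, 0]
Patterns match
Same pattern = Yes


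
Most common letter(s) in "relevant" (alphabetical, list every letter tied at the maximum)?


Word: "relevant"
Letter counts:
  'a': 1
  'e': 2
  'l': 1
  'n': 1
  'r': 1
  't': 1
  'v': 1
Maximum count = 2
Most frequent = 'e' (2 times each)


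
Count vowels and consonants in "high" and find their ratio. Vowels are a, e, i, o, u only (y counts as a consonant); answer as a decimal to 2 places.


Word: "high"
Vowels (a,e,i,o,u): 1
Consonants: 3
Ratio = 1/3
= 0.33


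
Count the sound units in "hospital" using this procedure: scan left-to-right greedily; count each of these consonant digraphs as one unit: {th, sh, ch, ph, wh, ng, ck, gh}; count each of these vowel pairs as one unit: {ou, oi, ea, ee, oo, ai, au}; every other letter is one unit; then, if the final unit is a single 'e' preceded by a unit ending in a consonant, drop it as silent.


Word: "hospital" (8 letters)
Left-to-right scan:
  [1] 'h' (letter)
  [2] 'o' (letter)
  [3] 's' (letter)
  [4] 'p' (letter)
  [5] 'i' (letter)
  [6] 't' (letter)
  [7] 'a' (letter)
  [8] 'l' (letter)
Units from scan: 8
Sound units = 8 units


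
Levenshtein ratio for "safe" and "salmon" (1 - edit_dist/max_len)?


Word 1: "safe" (length 4)
Word 2: "salmon" (length 6)
One optimal edit sequence:
  1. keep 's'
  2. keep 'a'
  3. insert 'l'  (+1)
  4. insert 'm'  (+1)
  5. substitute 'f' -> 'o'  (+1)
  6. substitute 'e' -> 'n'  (+1)
Edit distance = 4
Max length = max(4, 6) = 6
Similarity = 1 - 4/6
= 0.3333


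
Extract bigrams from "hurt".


Word: "hurt" (length 4)
Number of bigrams = 4 - 2 + 1 = 3
  Position 0: "hu"
  Position 1: "ur"
  Position 2: "rt"
Bigrams = "hu", "ur", "rt"


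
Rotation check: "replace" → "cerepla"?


Word: "replace", Candidate: "cerepla"
Method: check if candidate is substring of word+word
"replacereplace" contains "cerepla"? Yes
Is rotation = Yes


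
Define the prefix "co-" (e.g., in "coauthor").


Prefix: co-
Example: coauthor = co- + author
Meaning = together


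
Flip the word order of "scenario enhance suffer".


Original: "scenario enhance suffer"
Words (1..n): scenario | enhance | suffer
Reversed (n..1): suffer | enhance | scenario
Result = "suffer enhance scenario"


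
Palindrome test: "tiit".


Word: "tiit"
Reversed: "tiit"
Forward == Backward? tiit == tiit
Palindrome = Yes


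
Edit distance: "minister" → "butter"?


Word 1: "minister" (length 8)
Word 2: "butter" (length 6)
One optimal edit sequence (insert/delete/substitute each cost 1):
  1. delete 'm'  (+1)
  2. delete 'i'  (+1)
  3. substitute 'n' -> 'b'  (+1)
  4. substitute 'i' -> 'u'  (+1)
  5. substitute 's' -> 't'  (+1)
  6. keep 't'
  7. keep 'e'
  8. keep 'r'
Total edit operations: 5
Edit distance = 5


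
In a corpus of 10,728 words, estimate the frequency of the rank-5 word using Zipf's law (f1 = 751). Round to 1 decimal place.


Zipf's law: f(r) = f(1) / r
f(1) = 751
f(5) = 751 / 5
= 150.2 occurrences


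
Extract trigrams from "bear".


Word: "bear" (length 4)
Number of trigrams = 4 - 3 + 1 = 2
  Position 0: "bea"
  Position 1: "ear"
Trigrams = "bea", "ear"


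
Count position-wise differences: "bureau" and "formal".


Comparing character by character (same length = 6):
  Pos 0: 'b' vs 'f' !=
  Pos 1: 'u' vs 'o' !=
  Pos 2: 'r' vs 'r' =
  Pos 3: 'e' vs 'm' !=
  Pos 4: 'a' vs 'a' =
  Pos 5: 'u' vs 'l' !=
Hamming distance = 4


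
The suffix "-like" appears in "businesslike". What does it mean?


Suffix: -like
Example: businesslike (business + -like)
Meaning = resembling


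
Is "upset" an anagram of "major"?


Word 1: "major" → sorted: ajmor
Word 2: "upset" → sorted: epstu
Same letters? ajmor != epstu
Anagram = No


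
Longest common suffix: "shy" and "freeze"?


Word 1: "shy"
Word 2: "freeze"
Comparing from end:
  Pos -1: 'y' != 'e' (stop)
LCS = "" (length 0)


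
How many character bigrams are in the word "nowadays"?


Word: "nowadays" (length 8)
Number of 2-grams = length - 2 + 1 = 8 - 2 + 1
= 7


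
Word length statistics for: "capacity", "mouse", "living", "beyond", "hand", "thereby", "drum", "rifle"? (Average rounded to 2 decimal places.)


Lengths: "capacity"=8, "mouse"=5, "living"=6, "beyond"=6, "hand"=4, "thereby"=7, "drum"=4, "rifle"=5
Sum = 45, Count = 8
Average = 45/8 = 5.63
= avg=5.63, min=4, max=8


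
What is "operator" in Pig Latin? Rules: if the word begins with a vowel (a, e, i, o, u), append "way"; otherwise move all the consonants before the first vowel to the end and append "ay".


Word: "operator"
Starts with vowel → add 'way'
Pig Latin = "operatorway"


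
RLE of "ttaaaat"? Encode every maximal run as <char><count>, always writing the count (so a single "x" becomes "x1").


String: "ttaaaat"
Scanning for consecutive runs:
  't' x 2
  'a' x 4
  't' x 1
RLE = "t2a4t1"


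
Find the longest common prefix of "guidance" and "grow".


Word 1: "guidance"
Word 2: "grow"
Comparing from start:
  Pos 0: 'g' == 'g'
  Pos 1: 'u' != 'r' (stop)
LCP = "g" (length 1)


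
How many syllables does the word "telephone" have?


Word: "telephone"
Syllable breakdown: tel | e | phone
Counting: 3 parts
= 3 syllables


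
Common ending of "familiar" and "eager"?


Word 1: "familiar"
Word 2: "eager"
Comparing from end:
  Pos -1: 'r' == 'r'
  Pos -2: 'a' != 'e' (stop)
LCS = "r" (length 1)


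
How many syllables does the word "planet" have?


Word: "planet"
Syllable breakdown: plan · et
Counting: 2 parts
= 2 syllables


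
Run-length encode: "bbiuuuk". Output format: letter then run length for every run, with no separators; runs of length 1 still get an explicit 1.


String: "bbiuuuk"
Scanning for consecutive runs:
  'b' x 2
  'i' x 1
  'u' x 3
  'k' x 1
RLE = "b2i1u3k1"


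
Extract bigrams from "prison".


Word: "prison" (length 6)
Number of bigrams = 6 - 2 + 1 = 5
  Position 0: "pr"
  Position 1: "ri"
  Position 2: "is"
  Position 3: "so"
  Position 4: "on"
Bigrams = "pr", "ri", "is", "so", "on"


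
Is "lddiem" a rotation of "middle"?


Word: "middle", Candidate: "lddiem"
Method: check if candidate is substring of word+word
"middlemiddle" contains "lddiem"? No
Is rotation = No


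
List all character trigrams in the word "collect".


Word: "collect" (length 7)
Number of trigrams = 7 - 3 + 1 = 5
  Position 0: "col"
  Position 1: "oll"
  Position 2: "lle"
  Position 3: "lec"
  Position 4: "ect"
Trigrams = "col", "oll", "lle", "lec", "ect"


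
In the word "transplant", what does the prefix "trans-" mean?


Prefix: trans-
As in: transplant -> trans- + plant
Meaning = across


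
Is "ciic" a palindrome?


Word: "ciic"
Reversed: "ciic"
Forward == Backward? ciic == ciic
Palindrome = Yes


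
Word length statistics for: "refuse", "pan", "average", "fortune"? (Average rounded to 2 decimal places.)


Lengths: "refuse"=6, "pan"=3, "average"=7, "fortune"=7
Sum = 23, Count = 4
Average = 23/4 = 5.75
= avg=5.75, min=3, max=7


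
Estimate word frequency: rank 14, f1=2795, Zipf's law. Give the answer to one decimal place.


Zipf's law: f(r) = f(1) / r
f(1) = 2795
f(14) = 2795 / 14
= 199.6 occurrences


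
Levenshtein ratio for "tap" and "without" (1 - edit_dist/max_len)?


Word 1: "tap" (length 3)
Word 2: "without" (length 7)
One optimal edit sequence:
  1. insert 'w'  (+1)
  2. insert 'i'  (+1)
  3. keep 't'
  4. insert 'h'  (+1)
  5. insert 'o'  (+1)
  6. substitute 'a' -> 'u'  (+1)
  7. substitute 'p' -> 't'  (+1)
Edit distance = 6
Max length = max(3, 7) = 7
Similarity = 1 - 6/7
= 0.1429


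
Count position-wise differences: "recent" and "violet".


Comparing character by character (same length = 6):
  Pos 0: 'r' vs 'v' !=
  Pos 1: 'e' vs 'i' !=
  Pos 2: 'c' vs 'o' !=
  Pos 3: 'e' vs 'l' !=
  Pos 4: 'n' vs 'e' !=
  Pos 5: 't' vs 't' =
Hamming distance = 5


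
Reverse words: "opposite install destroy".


Original: "opposite install destroy"
Words (1..n): opposite | install | destroy
Reversed (n..1): destroy | install | opposite
Result = "destroy install opposite"


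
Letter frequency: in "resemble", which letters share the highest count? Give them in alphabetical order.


Word: "resemble"
Letter counts:
  'b': 1
  'e': 3
  'l': 1
  'm': 1
  'r': 1
  's': 1
Maximum count = 3
Most frequent = 'e' (3 times each)


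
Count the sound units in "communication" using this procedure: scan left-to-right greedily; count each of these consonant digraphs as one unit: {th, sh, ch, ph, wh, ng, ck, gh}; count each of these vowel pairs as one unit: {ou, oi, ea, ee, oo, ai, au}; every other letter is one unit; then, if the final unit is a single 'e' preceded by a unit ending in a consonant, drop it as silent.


Word: "communication" (13 letters)
Left-to-right scan:
  (1) 'c' (letter)
  (2) 'o' (letter)
  (3) 'm' (letter)
  (4) 'm' (letter)
  (5) 'u' (letter)
  (6) 'n' (letter)
  (7) 'i' (letter)
  (8) 'c' (letter)
  (9) 'a' (letter)
  (10) 't' (letter)
  (11) 'i' (letter)
  (12) 'o' (letter)
  (13) 'n' (letter)
Units from scan: 13
Sound units = 13 units


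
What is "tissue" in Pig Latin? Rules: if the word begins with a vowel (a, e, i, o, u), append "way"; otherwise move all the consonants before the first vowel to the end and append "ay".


Word: "tissue"
Starts with consonant(s) → move to end, add 'ay'
Consonant cluster: "t"
Pig Latin = "issuetay"


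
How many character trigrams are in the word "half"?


Word: "half" (length 4)
Number of 3-grams = length - 3 + 1 = 4 - 3 + 1
= 2


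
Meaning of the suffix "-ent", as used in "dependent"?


Suffix: -ent
Example: dependent (depend + -ent)
Meaning = one who / that which


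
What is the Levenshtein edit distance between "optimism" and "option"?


Word 1: "optimism" (length 8)
Word 2: "option" (length 6)
One optimal edit sequence (insert/delete/substitute each cost 1):
  1. keep 'o'
  2. keep 'p'
  3. keep 't'
  4. delete 'i'  (+1)
  5. delete 'm'  (+1)
  6. keep 'i'
  7. substitute 's' -> 'o'  (+1)
  8. substitute 'm' -> 'n'  (+1)
Total edit operations: 4
Edit distance = 4


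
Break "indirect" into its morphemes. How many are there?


Word: "indirect"
Morphemes: in- + direct
Each morpheme carries meaning
= 2 morphemes


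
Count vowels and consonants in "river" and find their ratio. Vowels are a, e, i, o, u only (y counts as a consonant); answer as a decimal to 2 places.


Word: "river"
Vowels (a,e,i,o,u): 2
Consonants: 3
Ratio = 2/3
= 0.67


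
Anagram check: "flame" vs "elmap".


Word 1: "flame" → sorted: aeflm
Word 2: "elmap" → sorted: aelmp
Same letters? aeflm != aelmp
Anagram = No


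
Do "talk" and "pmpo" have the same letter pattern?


Pattern of "talk": [0, 1, 2, 3]
Pattern of "pmpo": [0, 1, 0, 2]
Patterns do not match
Same pattern = No


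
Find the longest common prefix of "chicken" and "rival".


Word 1: "chicken"
Word 2: "rival"
Comparing from start:
  Pos 0: 'c' != 'r' (stop)
LCP = "" (length 0)


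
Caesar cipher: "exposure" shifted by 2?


Word: "exposure"
Shift: 2
Each letter → (letter + shift) mod 26:
  'e' (4) + 2 = 6 → 'g'
  'x' (23) + 2 = 25 → 'z'
  'p' (15) + 2 = 17 → 'r'
  'o' (14) + 2 = 16 → 'q'
  's' (18) + 2 = 20 → 'u'
  'u' (20) + 2 = 22 → 'w'
  'r' (17) + 2 = 19 → 't'
  'e' (4) + 2 = 6 → 'g'
Result = "gzrquwtg"


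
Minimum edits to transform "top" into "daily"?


Word 1: "top" (length 3)
Word 2: "daily" (length 5)
One optimal edit sequence (insert/delete/substitute each cost 1):
  1. insert 'd'  (+1)
  2. insert 'a'  (+1)
  3. substitute 't' -> 'i'  (+1)
  4. substitute 'o' -> 'l'  (+1)
  5. substitute 'p' -> 'y'  (+1)
Total edit operations: 5
Edit distance = 5


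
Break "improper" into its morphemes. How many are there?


Word: "improper"
Morphemes: im- + proper
Each morpheme carries meaning
= 2 morphemes


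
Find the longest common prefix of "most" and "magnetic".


Word 1: "most"
Word 2: "magnetic"
Comparing from start:
  Pos 0: 'm' == 'm'
  Pos 1: 'o' != 'a' (stop)
LCP = "m" (length 1)


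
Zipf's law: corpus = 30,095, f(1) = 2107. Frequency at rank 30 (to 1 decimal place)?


Zipf's law: f(r) = f(1) / r
f(1) = 2107
f(30) = 2107 / 30
= 70.2 occurrences


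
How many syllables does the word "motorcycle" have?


Word: "motorcycle"
Syllable breakdown: mo · tor · cy · cle
Counting: 4 parts
= 4 syllables


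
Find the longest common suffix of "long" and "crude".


Word 1: "long"
Word 2: "crude"
Comparing from end:
  Pos -1: 'g' != 'e' (stop)
LCS = "" (length 0)


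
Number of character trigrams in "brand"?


Word: "brand" (length 5)
Number of 3-grams = length - 3 + 1 = 5 - 3 + 1
= 3


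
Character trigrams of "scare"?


Word: "scare" (length 5)
Number of trigrams = 5 - 3 + 1 = 3
  Position 0: "sca"
  Position 1: "car"
  Position 2: "are"
Trigrams = "sca", "car", "are"


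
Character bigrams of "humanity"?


Word: "humanity" (length 8)
Number of bigrams = 8 - 2 + 1 = 7
  Position 0: "hu"
  Position 1: "um"
  Position 2: "ma"
  Position 3: "an"
  Position 4: "ni"
  Position 5: "it"
  Position 6: "ty"
Bigrams = "hu", "um", "ma", "an", "ni", "it", "ty"


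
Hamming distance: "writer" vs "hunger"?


Comparing character by character (same length = 6):
  Pos 0: 'w' vs 'h' !=
  Pos 1: 'r' vs 'u' !=
  Pos 2: 'i' vs 'n' !=
  Pos 3: 't' vs 'g' !=
  Pos 4: 'e' vs 'e' =
  Pos 5: 'r' vs 'r' =
Hamming distance = 4


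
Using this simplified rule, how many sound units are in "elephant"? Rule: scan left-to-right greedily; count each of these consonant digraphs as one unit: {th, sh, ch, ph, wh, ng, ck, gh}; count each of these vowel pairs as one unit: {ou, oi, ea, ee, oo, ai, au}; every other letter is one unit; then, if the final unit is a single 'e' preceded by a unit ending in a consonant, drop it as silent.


Word: "elephant" (8 letters)
Left-to-right scan:
  (1) 'e' (letter)
  (2) 'l' (letter)
  (3) 'e' (letter)
  (4) 'ph' (digraph)
  (5) 'a' (letter)
  (6) 'n' (letter)
  (7) 't' (letter)
Units from scan: 7
Sound units = 7 units


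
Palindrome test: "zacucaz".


Word: "zacucaz"
Reversed: "zacucaz"
Forward == Backward? zacucaz == zacucaz
Palindrome = Yes


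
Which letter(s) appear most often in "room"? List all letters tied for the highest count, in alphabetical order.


Word: "room"
Letter counts:
  'm': 1
  'o': 2
  'r': 1
Maximum count = 2
Most frequent = 'o' (2 times each)


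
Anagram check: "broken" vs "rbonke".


Word 1: "broken" → sorted: beknor
Word 2: "rbonke" → sorted: beknor
Same letters? beknor == beknor
Anagram = Yes


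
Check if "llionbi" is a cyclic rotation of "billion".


Word: "billion", Candidate: "llionbi"
Method: check if candidate is substring of word+word
"billionbillion" contains "llionbi"? Yes
Is rotation = Yes


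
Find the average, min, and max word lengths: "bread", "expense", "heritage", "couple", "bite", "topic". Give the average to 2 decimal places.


Lengths: "bread"=5, "expense"=7, "heritage"=8, "couple"=6, "bite"=4, "topic"=5
Sum = 35, Count = 6
Average = 35/6 = 5.83
= avg=5.83, min=4, max=8


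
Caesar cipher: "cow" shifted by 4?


Word: "cow"
Shift: 4
Each letter → (letter + shift) mod 26:
  'c' (2) + 4 = 6 → 'g'
  'o' (14) + 4 = 18 → 's'
  'w' (22) + 4 = 0 → 'a'
Result = "gsa"


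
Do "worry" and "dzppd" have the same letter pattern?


Pattern of "worry": [0, 1, 2, 2, 3]
Pattern of "dzppd": [0, 1, 2, 2, 0]
Patterns do not match
Same pattern = No


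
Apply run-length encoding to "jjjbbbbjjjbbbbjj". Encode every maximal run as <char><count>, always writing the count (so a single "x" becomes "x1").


String: "jjjbbbbjjjbbbbjj"
Scanning for consecutive runs:
  'j' x 3
  'b' x 4
  'j' x 3
  'b' x 4
  'j' x 2
RLE = "j3b4j3b4j2"


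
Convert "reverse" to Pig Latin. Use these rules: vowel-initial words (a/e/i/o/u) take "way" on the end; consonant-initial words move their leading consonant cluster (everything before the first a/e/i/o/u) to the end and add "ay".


Word: "reverse"
Starts with consonant(s) → move to end, add 'ay'
Consonant cluster: "r"
Pig Latin = "everseray"


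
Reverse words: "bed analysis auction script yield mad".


Original: "bed analysis auction script yield mad"
Words (1..n): bed | analysis | auction | script | yield | mad
Reversed (n..1): mad | yield | script | auction | analysis | bed
Result = "mad yield script auction analysis bed"


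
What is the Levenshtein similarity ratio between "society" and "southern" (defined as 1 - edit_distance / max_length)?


Word 1: "society" (length 7)
Word 2: "southern" (length 8)
One optimal edit sequence:
  1. keep 's'
  2. keep 'o'
  3. insert 'u'  (+1)
  4. substitute 'c' -> 't'  (+1)
  5. substitute 'i' -> 'h'  (+1)
  6. keep 'e'
  7. substitute 't' -> 'r'  (+1)
  8. substitute 'y' -> 'n'  (+1)
Edit distance = 5
Max length = max(7, 8) = 8
Similarity = 1 - 5/8
= 0.3750


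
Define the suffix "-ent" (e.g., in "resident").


Suffix: -ent
As in: resident -> reside + -ent, with a spelling change
Meaning = one who / that which


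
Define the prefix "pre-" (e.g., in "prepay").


Prefix: pre-
As in: prepay -> pre- + pay
Meaning = before


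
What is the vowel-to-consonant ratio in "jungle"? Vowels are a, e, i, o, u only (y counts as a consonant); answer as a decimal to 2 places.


Word: "jungle"
Vowels (a,e,i,o,u): 2
Consonants: 4
Ratio = 2/4
= 0.50


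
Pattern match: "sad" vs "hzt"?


Pattern of "sad": [0, 1, 2]
Pattern of "hzt": [0, 1, 2]
Patterns match
Same pattern = Yes


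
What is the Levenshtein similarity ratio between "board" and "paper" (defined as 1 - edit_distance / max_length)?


Word 1: "board" (length 5)
Word 2: "paper" (length 5)
One optimal edit sequence:
  1. substitute 'b' -> 'p'  (+1)
  2. substitute 'o' -> 'a'  (+1)
  3. substitute 'a' -> 'p'  (+1)
  4. substitute 'r' -> 'e'  (+1)
  5. substitute 'd' -> 'r'  (+1)
Edit distance = 5
Max length = max(5, 5) = 5
Similarity = 1 - 5/5
= 0.0000


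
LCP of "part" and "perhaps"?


Word 1: "part"
Word 2: "perhaps"
Comparing from start:
  Pos 0: 'p' == 'p'
  Pos 1: 'a' != 'e' (stop)
LCP = "p" (length 1)


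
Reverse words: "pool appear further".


Original: "pool appear further"
Words (1..n): pool | appear | further
Reversed (n..1): further | appear | pool
Result = "further appear pool"


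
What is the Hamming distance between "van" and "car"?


Comparing character by character (same length = 3):
  Pos 0: 'v' vs 'c' !=
  Pos 1: 'a' vs 'a' =
  Pos 2: 'n' vs 'r' !=
Hamming distance = 2


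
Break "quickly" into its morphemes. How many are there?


Word: "quickly"
Morphemes: quick / -ly
Each morpheme carries meaning
= 2 morphemes


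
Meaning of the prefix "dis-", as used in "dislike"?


Prefix: dis-
Example: dislike = dis- + like
Meaning = not / opposite


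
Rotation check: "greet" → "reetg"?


Word: "greet", Candidate: "reetg"
Method: check if candidate is substring of word+word
"greetgreet" contains "reetg"? Yes
Is rotation = Yes


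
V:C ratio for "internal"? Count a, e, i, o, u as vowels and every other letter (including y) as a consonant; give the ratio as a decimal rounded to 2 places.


Word: "internal"
Vowels (a,e,i,o,u): 3
Consonants: 5
Ratio = 3/5
= 0.60


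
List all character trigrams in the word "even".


Word: "even" (length 4)
Number of trigrams = 4 - 3 + 1 = 2
  Position 0: "eve"
  Position 1: "ven"
Trigrams = "eve", "ven"


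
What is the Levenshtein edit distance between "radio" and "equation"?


Word 1: "radio" (length 5)
Word 2: "equation" (length 8)
One optimal edit sequence (insert/delete/substitute each cost 1):
  1. insert 'e'  (+1)
  2. insert 'q'  (+1)
  3. substitute 'r' -> 'u'  (+1)
  4. keep 'a'
  5. substitute 'd' -> 't'  (+1)
  6. keep 'i'
  7. keep 'o'
  8. insert 'n'  (+1)
Total edit operations: 5
Edit distance = 5


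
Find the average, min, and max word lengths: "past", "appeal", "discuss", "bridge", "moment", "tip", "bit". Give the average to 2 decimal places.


Lengths: "past"=4, "appeal"=6, "discuss"=7, "bridge"=6, "moment"=6, "tip"=3, "bit"=3
Sum = 35, Count = 7
Average = 35/7 = 5.00
= avg=5.00, min=3, max=7


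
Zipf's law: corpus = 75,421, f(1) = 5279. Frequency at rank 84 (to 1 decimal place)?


Zipf's law: f(r) = f(1) / r
f(1) = 5279
f(84) = 5279 / 84
= 62.8 occurrences


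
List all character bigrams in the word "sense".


Word: "sense" (length 5)
Number of bigrams = 5 - 2 + 1 = 4
  Position 0: "se"
  Position 1: "en"
  Position 2: "ns"
  Position 3: "se"
Bigrams = "se", "en", "ns", "se"


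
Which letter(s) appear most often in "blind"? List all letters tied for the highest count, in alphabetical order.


Word: "blind"
Letter counts:
  'b': 1
  'd': 1
  'i': 1
  'l': 1
  'n': 1
Maximum count = 1
Most frequent = 'b', 'd', 'i', 'l', 'n' (1 time each)


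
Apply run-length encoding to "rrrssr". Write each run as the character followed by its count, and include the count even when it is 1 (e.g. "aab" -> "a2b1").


String: "rrrssr"
Scanning for consecutive runs:
  'r' x 3
  's' x 2
  'r' x 1
RLE = "r3s2r1"


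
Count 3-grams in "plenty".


Word: "plenty" (length 6)
Number of 3-grams = length - 3 + 1 = 6 - 3 + 1
= 4


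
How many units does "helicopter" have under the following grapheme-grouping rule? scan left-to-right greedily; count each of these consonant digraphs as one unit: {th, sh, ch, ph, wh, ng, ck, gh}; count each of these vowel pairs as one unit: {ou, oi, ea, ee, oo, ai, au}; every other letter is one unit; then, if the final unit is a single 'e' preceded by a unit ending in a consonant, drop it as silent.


Word: "helicopter" (10 letters)
Left-to-right scan:
  [1] 'h' (letter)
  [2] 'e' (letter)
  [3] 'l' (letter)
  [4] 'i' (letter)
  [5] 'c' (letter)
  [6] 'o' (letter)
  [7] 'p' (letter)
  [8] 't' (letter)
  [9] 'e' (letter)
  [10] 'r' (letter)
Units from scan: 10
Sound units = 10 units


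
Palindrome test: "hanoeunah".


Word: "hanoeunah"
Reversed: "hanueonah"
Forward == Backward? hanoeunah != hanueonah
Palindrome = No


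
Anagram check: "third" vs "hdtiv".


Word 1: "third" → sorted: dhirt
Word 2: "hdtiv" → sorted: dhitv
Same letters? dhirt != dhitv
Anagram = No


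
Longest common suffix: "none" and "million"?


Word 1: "none"
Word 2: "million"
Comparing from end:
  Pos -1: 'e' != 'n' (stop)
LCS = "" (length 0)


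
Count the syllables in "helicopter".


Word: "helicopter"
Syllable breakdown: hel · i · cop · ter
Counting: 4 parts
= 4 syllables


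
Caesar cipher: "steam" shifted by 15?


Word: "steam"
Shift: 15
Each letter → (letter + shift) mod 26:
  's' (18) + 15 = 7 → 'h'
  't' (19) + 15 = 8 → 'i'
  'e' (4) + 15 = 19 → 't'
  'a' (0) + 15 = 15 → 'p'
  'm' (12) + 15 = 1 → 'b'
Result = "hitpb"


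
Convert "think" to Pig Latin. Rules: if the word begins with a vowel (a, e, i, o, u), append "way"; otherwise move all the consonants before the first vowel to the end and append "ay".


Word: "think"
Starts with consonant(s) → move to end, add 'ay'
Consonant cluster: "th"
Pig Latin = "inkthay"


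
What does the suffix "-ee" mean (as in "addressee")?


Suffix: -ee
Example: addressee = address + -ee
Meaning = one who receives


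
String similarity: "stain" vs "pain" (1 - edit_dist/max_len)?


Word 1: "stain" (length 5)
Word 2: "pain" (length 4)
One optimal edit sequence:
  1. delete 's'  (+1)
  2. substitute 't' -> 'p'  (+1)
  3. keep 'a'
  4. keep 'i'
  5. keep 'n'
Edit distance = 2
Max length = max(5, 4) = 5
Similarity = 1 - 2/5
= 0.6000


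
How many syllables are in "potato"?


Word: "potato"
Syllable breakdown: po-ta-to
Counting: 3 parts
= 3 syllables


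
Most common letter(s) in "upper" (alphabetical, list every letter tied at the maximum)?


Word: "upper"
Letter counts:
  'e': 1
  'p': 2
  'r': 1
  'u': 1
Maximum count = 2
Most frequent = 'p' (2 times each)


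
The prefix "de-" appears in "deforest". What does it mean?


Prefix: de-
Example: deforest (de- + forest)
Meaning = remove / reverse


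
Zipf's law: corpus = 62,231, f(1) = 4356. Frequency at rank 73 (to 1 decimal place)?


Zipf's law: f(r) = f(1) / r
f(1) = 4356
f(73) = 4356 / 73
= 59.7 occurrences
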